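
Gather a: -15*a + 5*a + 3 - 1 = 2 - 10*a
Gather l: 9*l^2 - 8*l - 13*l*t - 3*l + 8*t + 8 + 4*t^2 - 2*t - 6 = 9*l^2 + l*(-13*t - 11) + 4*t^2 + 6*t + 2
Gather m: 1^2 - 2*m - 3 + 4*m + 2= 2*m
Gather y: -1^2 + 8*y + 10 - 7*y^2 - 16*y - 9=-7*y^2 - 8*y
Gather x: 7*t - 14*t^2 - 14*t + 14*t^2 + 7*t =0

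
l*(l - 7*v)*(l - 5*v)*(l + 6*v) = l^4 - 6*l^3*v - 37*l^2*v^2 + 210*l*v^3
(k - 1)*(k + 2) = k^2 + k - 2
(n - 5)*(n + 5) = n^2 - 25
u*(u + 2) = u^2 + 2*u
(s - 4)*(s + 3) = s^2 - s - 12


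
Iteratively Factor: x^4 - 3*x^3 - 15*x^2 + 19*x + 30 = (x + 3)*(x^3 - 6*x^2 + 3*x + 10) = (x + 1)*(x + 3)*(x^2 - 7*x + 10) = (x - 5)*(x + 1)*(x + 3)*(x - 2)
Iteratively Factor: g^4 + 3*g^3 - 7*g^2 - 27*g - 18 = (g + 1)*(g^3 + 2*g^2 - 9*g - 18) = (g + 1)*(g + 3)*(g^2 - g - 6) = (g - 3)*(g + 1)*(g + 3)*(g + 2)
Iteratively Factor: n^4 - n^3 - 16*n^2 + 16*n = (n - 1)*(n^3 - 16*n) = (n - 4)*(n - 1)*(n^2 + 4*n) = (n - 4)*(n - 1)*(n + 4)*(n)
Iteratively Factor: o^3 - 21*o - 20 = (o + 1)*(o^2 - o - 20) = (o + 1)*(o + 4)*(o - 5)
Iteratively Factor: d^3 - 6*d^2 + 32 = (d - 4)*(d^2 - 2*d - 8) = (d - 4)*(d + 2)*(d - 4)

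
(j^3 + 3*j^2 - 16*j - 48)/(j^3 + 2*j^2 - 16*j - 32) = (j + 3)/(j + 2)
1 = 1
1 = 1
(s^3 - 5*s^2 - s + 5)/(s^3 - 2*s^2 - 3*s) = (s^2 - 6*s + 5)/(s*(s - 3))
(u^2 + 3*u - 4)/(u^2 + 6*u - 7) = (u + 4)/(u + 7)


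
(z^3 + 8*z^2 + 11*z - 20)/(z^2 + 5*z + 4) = (z^2 + 4*z - 5)/(z + 1)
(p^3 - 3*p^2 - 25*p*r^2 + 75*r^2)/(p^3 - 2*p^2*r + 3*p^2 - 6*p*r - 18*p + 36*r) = (p^2 - 25*r^2)/(p^2 - 2*p*r + 6*p - 12*r)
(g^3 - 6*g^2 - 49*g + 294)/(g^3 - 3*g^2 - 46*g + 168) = (g - 7)/(g - 4)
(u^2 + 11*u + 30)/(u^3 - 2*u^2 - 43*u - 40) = (u + 6)/(u^2 - 7*u - 8)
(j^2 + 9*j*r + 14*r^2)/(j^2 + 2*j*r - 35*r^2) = (-j - 2*r)/(-j + 5*r)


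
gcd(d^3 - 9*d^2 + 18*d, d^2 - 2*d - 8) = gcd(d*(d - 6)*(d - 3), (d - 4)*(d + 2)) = 1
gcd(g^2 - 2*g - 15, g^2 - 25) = g - 5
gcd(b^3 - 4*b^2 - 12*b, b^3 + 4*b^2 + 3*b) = b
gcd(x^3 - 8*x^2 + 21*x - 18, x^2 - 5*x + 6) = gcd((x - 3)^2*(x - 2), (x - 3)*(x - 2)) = x^2 - 5*x + 6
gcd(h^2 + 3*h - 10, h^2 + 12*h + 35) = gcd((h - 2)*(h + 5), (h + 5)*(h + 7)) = h + 5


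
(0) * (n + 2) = 0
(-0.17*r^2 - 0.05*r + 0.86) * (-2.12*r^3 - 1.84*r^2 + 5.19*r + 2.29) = 0.3604*r^5 + 0.4188*r^4 - 2.6135*r^3 - 2.2312*r^2 + 4.3489*r + 1.9694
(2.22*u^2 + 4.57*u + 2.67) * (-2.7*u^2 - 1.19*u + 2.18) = -5.994*u^4 - 14.9808*u^3 - 7.8077*u^2 + 6.7853*u + 5.8206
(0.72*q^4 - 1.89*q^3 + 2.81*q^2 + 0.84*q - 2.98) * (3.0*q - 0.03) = 2.16*q^5 - 5.6916*q^4 + 8.4867*q^3 + 2.4357*q^2 - 8.9652*q + 0.0894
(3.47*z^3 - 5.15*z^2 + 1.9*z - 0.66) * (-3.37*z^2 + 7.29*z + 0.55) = -11.6939*z^5 + 42.6518*z^4 - 42.038*z^3 + 13.2427*z^2 - 3.7664*z - 0.363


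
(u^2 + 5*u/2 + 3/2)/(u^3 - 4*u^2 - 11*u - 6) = (u + 3/2)/(u^2 - 5*u - 6)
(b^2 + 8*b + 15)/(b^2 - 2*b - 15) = (b + 5)/(b - 5)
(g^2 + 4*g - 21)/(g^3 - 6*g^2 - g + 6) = (g^2 + 4*g - 21)/(g^3 - 6*g^2 - g + 6)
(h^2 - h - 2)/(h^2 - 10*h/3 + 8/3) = 3*(h + 1)/(3*h - 4)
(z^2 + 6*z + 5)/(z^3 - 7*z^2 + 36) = (z^2 + 6*z + 5)/(z^3 - 7*z^2 + 36)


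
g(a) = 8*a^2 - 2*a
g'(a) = 16*a - 2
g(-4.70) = 186.12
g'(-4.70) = -77.20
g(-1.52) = 21.52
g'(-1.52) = -26.32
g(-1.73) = 27.40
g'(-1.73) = -29.68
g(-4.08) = 141.33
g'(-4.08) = -67.28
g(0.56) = 1.39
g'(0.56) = 6.96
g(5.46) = 227.57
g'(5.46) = 85.36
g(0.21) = -0.07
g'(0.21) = 1.36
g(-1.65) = 25.08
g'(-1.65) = -28.40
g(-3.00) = 78.00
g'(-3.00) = -50.00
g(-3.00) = 78.00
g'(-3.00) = -50.00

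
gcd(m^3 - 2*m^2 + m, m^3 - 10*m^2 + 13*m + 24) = 1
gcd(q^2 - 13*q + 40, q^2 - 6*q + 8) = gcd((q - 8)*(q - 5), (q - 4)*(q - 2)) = 1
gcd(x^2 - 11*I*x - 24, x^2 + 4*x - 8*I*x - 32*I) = x - 8*I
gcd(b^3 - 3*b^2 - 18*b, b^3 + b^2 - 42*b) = b^2 - 6*b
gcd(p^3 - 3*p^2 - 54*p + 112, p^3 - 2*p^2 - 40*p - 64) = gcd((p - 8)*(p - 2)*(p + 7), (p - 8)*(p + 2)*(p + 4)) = p - 8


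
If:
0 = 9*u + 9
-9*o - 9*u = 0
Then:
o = 1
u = -1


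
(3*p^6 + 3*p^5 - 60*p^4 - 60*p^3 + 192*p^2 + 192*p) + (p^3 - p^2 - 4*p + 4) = 3*p^6 + 3*p^5 - 60*p^4 - 59*p^3 + 191*p^2 + 188*p + 4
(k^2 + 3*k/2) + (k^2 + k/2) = 2*k^2 + 2*k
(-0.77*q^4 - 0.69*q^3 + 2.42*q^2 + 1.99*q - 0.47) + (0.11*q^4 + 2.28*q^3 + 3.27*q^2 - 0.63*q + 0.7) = -0.66*q^4 + 1.59*q^3 + 5.69*q^2 + 1.36*q + 0.23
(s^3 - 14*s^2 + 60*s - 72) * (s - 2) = s^4 - 16*s^3 + 88*s^2 - 192*s + 144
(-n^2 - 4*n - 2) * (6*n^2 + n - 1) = -6*n^4 - 25*n^3 - 15*n^2 + 2*n + 2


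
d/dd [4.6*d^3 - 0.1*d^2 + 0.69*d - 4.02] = 13.8*d^2 - 0.2*d + 0.69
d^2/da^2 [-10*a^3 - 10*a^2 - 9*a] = -60*a - 20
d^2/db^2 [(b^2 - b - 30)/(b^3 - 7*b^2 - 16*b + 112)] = 2*(b^6 - 3*b^5 - 111*b^4 + 719*b^3 + 54*b^2 - 2352*b - 20448)/(b^9 - 21*b^8 + 99*b^7 + 665*b^6 - 6288*b^5 + 336*b^4 + 108800*b^3 - 177408*b^2 - 602112*b + 1404928)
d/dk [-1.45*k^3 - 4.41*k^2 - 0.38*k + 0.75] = -4.35*k^2 - 8.82*k - 0.38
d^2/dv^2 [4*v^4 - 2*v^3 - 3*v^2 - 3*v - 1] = 48*v^2 - 12*v - 6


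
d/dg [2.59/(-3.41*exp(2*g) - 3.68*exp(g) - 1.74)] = (17.6638*exp(g) + 9.5312)*exp(g)/(3.41*exp(2*g) + 3.68*exp(g) + 1.74)^2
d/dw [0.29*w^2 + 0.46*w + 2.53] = 0.58*w + 0.46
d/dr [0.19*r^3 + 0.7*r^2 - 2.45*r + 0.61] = 0.57*r^2 + 1.4*r - 2.45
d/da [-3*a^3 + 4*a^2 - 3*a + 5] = -9*a^2 + 8*a - 3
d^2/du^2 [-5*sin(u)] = 5*sin(u)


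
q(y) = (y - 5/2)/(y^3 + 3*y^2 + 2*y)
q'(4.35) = -0.00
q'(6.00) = 0.00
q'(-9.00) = 0.01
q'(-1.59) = 3.82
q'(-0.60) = -17.25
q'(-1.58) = 2.85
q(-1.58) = -10.60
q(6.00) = 0.01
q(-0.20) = 9.38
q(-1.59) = -10.63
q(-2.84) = 1.22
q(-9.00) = 0.02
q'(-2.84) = 2.31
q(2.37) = -0.00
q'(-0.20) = 26.48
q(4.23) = 0.01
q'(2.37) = 0.03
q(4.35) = 0.01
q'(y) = (y - 5/2)*(-3*y^2 - 6*y - 2)/(y^3 + 3*y^2 + 2*y)^2 + 1/(y^3 + 3*y^2 + 2*y)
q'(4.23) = -0.00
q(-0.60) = 9.23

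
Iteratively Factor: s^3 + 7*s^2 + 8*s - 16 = (s + 4)*(s^2 + 3*s - 4) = (s + 4)^2*(s - 1)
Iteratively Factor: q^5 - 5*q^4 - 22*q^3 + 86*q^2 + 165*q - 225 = (q - 1)*(q^4 - 4*q^3 - 26*q^2 + 60*q + 225) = (q - 1)*(q + 3)*(q^3 - 7*q^2 - 5*q + 75) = (q - 5)*(q - 1)*(q + 3)*(q^2 - 2*q - 15) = (q - 5)*(q - 1)*(q + 3)^2*(q - 5)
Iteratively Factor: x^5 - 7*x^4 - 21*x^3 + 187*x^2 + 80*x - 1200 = (x - 5)*(x^4 - 2*x^3 - 31*x^2 + 32*x + 240) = (x - 5)^2*(x^3 + 3*x^2 - 16*x - 48) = (x - 5)^2*(x + 4)*(x^2 - x - 12) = (x - 5)^2*(x + 3)*(x + 4)*(x - 4)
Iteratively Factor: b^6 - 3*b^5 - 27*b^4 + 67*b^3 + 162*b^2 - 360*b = (b + 3)*(b^5 - 6*b^4 - 9*b^3 + 94*b^2 - 120*b) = (b + 3)*(b + 4)*(b^4 - 10*b^3 + 31*b^2 - 30*b) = (b - 3)*(b + 3)*(b + 4)*(b^3 - 7*b^2 + 10*b) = (b - 5)*(b - 3)*(b + 3)*(b + 4)*(b^2 - 2*b) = b*(b - 5)*(b - 3)*(b + 3)*(b + 4)*(b - 2)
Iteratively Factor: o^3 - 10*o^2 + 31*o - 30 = (o - 3)*(o^2 - 7*o + 10) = (o - 3)*(o - 2)*(o - 5)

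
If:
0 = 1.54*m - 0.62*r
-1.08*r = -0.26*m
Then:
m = 0.00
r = 0.00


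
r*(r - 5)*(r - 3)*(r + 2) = r^4 - 6*r^3 - r^2 + 30*r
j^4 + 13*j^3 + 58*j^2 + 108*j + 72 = (j + 2)^2*(j + 3)*(j + 6)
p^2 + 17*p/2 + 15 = (p + 5/2)*(p + 6)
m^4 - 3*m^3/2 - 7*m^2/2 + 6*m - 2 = (m - 2)*(m - 1)*(m - 1/2)*(m + 2)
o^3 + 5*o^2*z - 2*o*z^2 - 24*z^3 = (o - 2*z)*(o + 3*z)*(o + 4*z)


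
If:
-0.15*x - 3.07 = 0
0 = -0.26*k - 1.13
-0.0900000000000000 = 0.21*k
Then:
No Solution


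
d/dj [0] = 0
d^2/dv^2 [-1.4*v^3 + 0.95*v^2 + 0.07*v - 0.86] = 1.9 - 8.4*v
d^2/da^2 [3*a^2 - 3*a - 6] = 6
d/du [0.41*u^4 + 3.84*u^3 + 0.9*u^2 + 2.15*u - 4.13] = 1.64*u^3 + 11.52*u^2 + 1.8*u + 2.15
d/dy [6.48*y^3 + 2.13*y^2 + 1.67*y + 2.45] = 19.44*y^2 + 4.26*y + 1.67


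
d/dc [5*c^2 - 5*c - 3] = 10*c - 5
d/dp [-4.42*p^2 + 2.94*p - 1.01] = 2.94 - 8.84*p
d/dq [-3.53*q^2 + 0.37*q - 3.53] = 0.37 - 7.06*q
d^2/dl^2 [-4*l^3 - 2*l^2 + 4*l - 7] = -24*l - 4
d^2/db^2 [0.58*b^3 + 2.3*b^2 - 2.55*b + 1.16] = 3.48*b + 4.6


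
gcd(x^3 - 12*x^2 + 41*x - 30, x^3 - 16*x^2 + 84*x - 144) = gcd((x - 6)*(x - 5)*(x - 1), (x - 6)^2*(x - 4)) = x - 6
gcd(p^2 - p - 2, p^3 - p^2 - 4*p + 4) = p - 2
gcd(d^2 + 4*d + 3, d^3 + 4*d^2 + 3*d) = d^2 + 4*d + 3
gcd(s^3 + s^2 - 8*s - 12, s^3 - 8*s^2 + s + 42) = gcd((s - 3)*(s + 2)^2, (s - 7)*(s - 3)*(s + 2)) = s^2 - s - 6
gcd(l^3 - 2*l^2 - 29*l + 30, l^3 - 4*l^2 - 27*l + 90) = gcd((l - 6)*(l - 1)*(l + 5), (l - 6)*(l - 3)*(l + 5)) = l^2 - l - 30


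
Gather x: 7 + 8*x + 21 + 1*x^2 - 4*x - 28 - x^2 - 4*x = 0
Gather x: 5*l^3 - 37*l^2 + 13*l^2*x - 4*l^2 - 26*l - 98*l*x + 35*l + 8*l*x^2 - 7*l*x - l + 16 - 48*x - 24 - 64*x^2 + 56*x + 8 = 5*l^3 - 41*l^2 + 8*l + x^2*(8*l - 64) + x*(13*l^2 - 105*l + 8)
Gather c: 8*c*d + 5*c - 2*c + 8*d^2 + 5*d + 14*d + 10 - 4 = c*(8*d + 3) + 8*d^2 + 19*d + 6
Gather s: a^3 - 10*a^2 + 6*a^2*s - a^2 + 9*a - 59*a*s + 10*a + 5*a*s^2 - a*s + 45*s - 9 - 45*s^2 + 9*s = a^3 - 11*a^2 + 19*a + s^2*(5*a - 45) + s*(6*a^2 - 60*a + 54) - 9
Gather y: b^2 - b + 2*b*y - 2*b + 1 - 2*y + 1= b^2 - 3*b + y*(2*b - 2) + 2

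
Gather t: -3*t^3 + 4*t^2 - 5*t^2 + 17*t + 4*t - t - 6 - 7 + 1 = -3*t^3 - t^2 + 20*t - 12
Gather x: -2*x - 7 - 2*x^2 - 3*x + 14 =-2*x^2 - 5*x + 7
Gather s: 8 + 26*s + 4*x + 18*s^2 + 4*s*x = 18*s^2 + s*(4*x + 26) + 4*x + 8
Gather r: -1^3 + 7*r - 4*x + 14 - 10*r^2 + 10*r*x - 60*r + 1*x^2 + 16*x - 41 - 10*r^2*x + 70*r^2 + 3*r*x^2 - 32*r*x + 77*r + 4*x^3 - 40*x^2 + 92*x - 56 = r^2*(60 - 10*x) + r*(3*x^2 - 22*x + 24) + 4*x^3 - 39*x^2 + 104*x - 84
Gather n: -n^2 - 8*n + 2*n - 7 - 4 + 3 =-n^2 - 6*n - 8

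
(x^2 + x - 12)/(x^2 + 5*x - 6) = (x^2 + x - 12)/(x^2 + 5*x - 6)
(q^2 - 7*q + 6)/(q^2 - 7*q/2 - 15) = 2*(q - 1)/(2*q + 5)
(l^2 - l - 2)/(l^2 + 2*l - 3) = (l^2 - l - 2)/(l^2 + 2*l - 3)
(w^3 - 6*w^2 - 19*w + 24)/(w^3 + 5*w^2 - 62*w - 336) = (w^2 + 2*w - 3)/(w^2 + 13*w + 42)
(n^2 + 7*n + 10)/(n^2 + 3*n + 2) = (n + 5)/(n + 1)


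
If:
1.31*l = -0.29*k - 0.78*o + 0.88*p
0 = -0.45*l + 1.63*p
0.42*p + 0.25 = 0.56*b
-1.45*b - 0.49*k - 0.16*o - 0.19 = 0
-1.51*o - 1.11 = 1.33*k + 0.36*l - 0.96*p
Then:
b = 0.41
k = -1.91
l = -0.18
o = 0.96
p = -0.05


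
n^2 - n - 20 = (n - 5)*(n + 4)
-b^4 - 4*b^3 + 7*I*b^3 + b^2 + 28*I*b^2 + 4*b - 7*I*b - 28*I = (b + 4)*(b - 7*I)*(I*b - I)*(I*b + I)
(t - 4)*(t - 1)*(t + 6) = t^3 + t^2 - 26*t + 24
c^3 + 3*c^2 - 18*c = c*(c - 3)*(c + 6)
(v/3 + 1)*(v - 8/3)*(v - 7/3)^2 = v^4/3 - 13*v^3/9 - 37*v^2/27 + 1057*v/81 - 392/27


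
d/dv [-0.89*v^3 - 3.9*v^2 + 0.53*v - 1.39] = -2.67*v^2 - 7.8*v + 0.53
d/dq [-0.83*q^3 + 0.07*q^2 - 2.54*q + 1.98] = -2.49*q^2 + 0.14*q - 2.54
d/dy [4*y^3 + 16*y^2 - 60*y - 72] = 12*y^2 + 32*y - 60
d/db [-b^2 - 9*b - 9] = -2*b - 9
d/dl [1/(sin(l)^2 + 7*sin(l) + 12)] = -(2*sin(l) + 7)*cos(l)/(sin(l)^2 + 7*sin(l) + 12)^2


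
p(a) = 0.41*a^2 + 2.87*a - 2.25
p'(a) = 0.82*a + 2.87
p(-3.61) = -7.27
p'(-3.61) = -0.09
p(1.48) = 2.90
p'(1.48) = 4.08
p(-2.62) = -6.95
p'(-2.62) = 0.72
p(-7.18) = -1.72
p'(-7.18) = -3.02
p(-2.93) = -7.14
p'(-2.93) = 0.47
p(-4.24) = -7.05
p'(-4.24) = -0.61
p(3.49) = 12.76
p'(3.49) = 5.73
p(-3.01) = -7.17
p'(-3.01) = 0.40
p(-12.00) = 22.35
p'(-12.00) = -6.97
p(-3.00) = -7.17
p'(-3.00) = 0.41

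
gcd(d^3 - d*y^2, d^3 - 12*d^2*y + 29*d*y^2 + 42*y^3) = d + y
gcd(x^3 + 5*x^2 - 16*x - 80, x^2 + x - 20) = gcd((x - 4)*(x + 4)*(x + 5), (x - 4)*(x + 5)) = x^2 + x - 20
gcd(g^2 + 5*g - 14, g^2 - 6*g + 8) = g - 2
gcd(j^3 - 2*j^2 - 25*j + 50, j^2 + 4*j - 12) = j - 2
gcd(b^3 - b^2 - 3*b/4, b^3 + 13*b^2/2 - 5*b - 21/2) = b - 3/2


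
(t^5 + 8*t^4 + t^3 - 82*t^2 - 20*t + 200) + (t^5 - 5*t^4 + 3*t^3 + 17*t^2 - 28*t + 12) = 2*t^5 + 3*t^4 + 4*t^3 - 65*t^2 - 48*t + 212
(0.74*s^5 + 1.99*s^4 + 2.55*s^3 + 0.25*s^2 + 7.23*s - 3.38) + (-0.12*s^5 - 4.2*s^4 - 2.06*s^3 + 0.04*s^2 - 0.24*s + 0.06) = 0.62*s^5 - 2.21*s^4 + 0.49*s^3 + 0.29*s^2 + 6.99*s - 3.32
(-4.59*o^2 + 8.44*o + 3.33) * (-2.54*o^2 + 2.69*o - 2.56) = 11.6586*o^4 - 33.7847*o^3 + 25.9958*o^2 - 12.6487*o - 8.5248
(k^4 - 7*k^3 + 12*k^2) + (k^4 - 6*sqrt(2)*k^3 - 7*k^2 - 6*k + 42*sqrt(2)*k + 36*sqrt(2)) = 2*k^4 - 6*sqrt(2)*k^3 - 7*k^3 + 5*k^2 - 6*k + 42*sqrt(2)*k + 36*sqrt(2)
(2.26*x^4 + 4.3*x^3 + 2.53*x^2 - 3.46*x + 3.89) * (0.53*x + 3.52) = 1.1978*x^5 + 10.2342*x^4 + 16.4769*x^3 + 7.0718*x^2 - 10.1175*x + 13.6928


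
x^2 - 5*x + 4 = (x - 4)*(x - 1)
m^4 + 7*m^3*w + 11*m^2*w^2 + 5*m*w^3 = m*(m + w)^2*(m + 5*w)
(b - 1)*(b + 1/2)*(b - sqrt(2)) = b^3 - sqrt(2)*b^2 - b^2/2 - b/2 + sqrt(2)*b/2 + sqrt(2)/2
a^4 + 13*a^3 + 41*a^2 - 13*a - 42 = (a - 1)*(a + 1)*(a + 6)*(a + 7)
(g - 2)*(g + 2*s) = g^2 + 2*g*s - 2*g - 4*s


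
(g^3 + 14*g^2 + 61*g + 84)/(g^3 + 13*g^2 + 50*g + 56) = (g + 3)/(g + 2)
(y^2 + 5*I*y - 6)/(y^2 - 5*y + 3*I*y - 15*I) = (y + 2*I)/(y - 5)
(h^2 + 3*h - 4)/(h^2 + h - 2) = (h + 4)/(h + 2)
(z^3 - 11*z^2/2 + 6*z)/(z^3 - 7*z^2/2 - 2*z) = (2*z - 3)/(2*z + 1)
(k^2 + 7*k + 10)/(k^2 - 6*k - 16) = (k + 5)/(k - 8)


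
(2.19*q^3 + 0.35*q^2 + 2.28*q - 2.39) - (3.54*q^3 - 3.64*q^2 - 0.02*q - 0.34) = -1.35*q^3 + 3.99*q^2 + 2.3*q - 2.05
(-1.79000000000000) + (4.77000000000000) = 2.98000000000000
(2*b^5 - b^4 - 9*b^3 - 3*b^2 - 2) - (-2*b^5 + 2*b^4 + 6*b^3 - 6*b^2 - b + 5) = 4*b^5 - 3*b^4 - 15*b^3 + 3*b^2 + b - 7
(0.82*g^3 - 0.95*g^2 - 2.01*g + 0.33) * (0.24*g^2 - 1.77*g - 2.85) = 0.1968*g^5 - 1.6794*g^4 - 1.1379*g^3 + 6.3444*g^2 + 5.1444*g - 0.9405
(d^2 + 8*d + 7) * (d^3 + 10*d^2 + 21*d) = d^5 + 18*d^4 + 108*d^3 + 238*d^2 + 147*d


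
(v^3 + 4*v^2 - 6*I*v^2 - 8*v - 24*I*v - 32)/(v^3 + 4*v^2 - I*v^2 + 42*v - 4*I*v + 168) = (v^2 - 6*I*v - 8)/(v^2 - I*v + 42)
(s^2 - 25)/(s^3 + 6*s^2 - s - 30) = (s - 5)/(s^2 + s - 6)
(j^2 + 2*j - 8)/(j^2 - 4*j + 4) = (j + 4)/(j - 2)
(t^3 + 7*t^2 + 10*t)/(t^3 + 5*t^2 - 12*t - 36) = t*(t + 5)/(t^2 + 3*t - 18)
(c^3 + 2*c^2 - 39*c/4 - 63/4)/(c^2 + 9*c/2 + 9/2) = (2*c^2 + c - 21)/(2*(c + 3))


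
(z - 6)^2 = z^2 - 12*z + 36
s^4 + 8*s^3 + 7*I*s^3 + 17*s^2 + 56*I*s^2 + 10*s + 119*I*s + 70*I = (s + 1)*(s + 2)*(s + 5)*(s + 7*I)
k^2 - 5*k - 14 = (k - 7)*(k + 2)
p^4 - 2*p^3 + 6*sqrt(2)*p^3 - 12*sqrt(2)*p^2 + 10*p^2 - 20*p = p*(p - 2)*(p + sqrt(2))*(p + 5*sqrt(2))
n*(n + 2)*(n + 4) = n^3 + 6*n^2 + 8*n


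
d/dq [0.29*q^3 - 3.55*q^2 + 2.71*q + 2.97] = 0.87*q^2 - 7.1*q + 2.71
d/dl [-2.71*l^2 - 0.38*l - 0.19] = -5.42*l - 0.38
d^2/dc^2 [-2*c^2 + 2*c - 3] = -4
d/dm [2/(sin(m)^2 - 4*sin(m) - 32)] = 4*(2 - sin(m))*cos(m)/((sin(m) - 8)^2*(sin(m) + 4)^2)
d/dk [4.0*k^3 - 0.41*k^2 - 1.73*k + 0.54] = 12.0*k^2 - 0.82*k - 1.73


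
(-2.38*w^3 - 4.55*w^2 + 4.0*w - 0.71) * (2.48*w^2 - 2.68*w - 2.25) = -5.9024*w^5 - 4.9056*w^4 + 27.469*w^3 - 2.2433*w^2 - 7.0972*w + 1.5975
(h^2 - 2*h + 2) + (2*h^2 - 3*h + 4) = 3*h^2 - 5*h + 6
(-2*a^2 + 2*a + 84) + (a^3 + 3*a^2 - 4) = a^3 + a^2 + 2*a + 80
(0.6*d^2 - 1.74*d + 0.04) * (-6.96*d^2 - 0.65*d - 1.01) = -4.176*d^4 + 11.7204*d^3 + 0.2466*d^2 + 1.7314*d - 0.0404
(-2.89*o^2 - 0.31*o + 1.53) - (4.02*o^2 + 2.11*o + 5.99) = -6.91*o^2 - 2.42*o - 4.46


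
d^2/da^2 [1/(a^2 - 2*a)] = 2*(-a*(a - 2) + 4*(a - 1)^2)/(a^3*(a - 2)^3)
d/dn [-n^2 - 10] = -2*n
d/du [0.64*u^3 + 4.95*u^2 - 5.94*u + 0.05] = 1.92*u^2 + 9.9*u - 5.94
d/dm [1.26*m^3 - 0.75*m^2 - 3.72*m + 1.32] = 3.78*m^2 - 1.5*m - 3.72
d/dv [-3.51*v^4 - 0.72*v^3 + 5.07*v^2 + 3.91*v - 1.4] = -14.04*v^3 - 2.16*v^2 + 10.14*v + 3.91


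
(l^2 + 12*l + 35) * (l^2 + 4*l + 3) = l^4 + 16*l^3 + 86*l^2 + 176*l + 105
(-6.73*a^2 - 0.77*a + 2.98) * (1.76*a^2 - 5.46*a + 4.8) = -11.8448*a^4 + 35.3906*a^3 - 22.855*a^2 - 19.9668*a + 14.304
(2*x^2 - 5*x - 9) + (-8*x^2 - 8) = -6*x^2 - 5*x - 17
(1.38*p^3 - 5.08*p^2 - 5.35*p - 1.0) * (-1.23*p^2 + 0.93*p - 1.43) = -1.6974*p^5 + 7.5318*p^4 - 0.1173*p^3 + 3.5189*p^2 + 6.7205*p + 1.43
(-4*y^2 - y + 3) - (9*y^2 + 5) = -13*y^2 - y - 2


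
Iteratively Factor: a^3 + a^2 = (a)*(a^2 + a) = a^2*(a + 1)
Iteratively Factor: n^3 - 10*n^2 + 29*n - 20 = (n - 5)*(n^2 - 5*n + 4) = (n - 5)*(n - 4)*(n - 1)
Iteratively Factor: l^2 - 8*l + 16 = (l - 4)*(l - 4)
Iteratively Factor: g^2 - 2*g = (g)*(g - 2)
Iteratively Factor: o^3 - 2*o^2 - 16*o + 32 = (o + 4)*(o^2 - 6*o + 8) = (o - 4)*(o + 4)*(o - 2)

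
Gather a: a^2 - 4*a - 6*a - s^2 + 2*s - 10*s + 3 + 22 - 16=a^2 - 10*a - s^2 - 8*s + 9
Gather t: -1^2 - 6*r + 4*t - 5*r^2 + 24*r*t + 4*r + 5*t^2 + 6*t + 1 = -5*r^2 - 2*r + 5*t^2 + t*(24*r + 10)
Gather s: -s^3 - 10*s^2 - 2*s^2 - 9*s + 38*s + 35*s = -s^3 - 12*s^2 + 64*s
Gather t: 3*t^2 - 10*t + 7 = 3*t^2 - 10*t + 7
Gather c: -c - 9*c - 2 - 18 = -10*c - 20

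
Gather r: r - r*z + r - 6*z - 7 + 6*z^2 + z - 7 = r*(2 - z) + 6*z^2 - 5*z - 14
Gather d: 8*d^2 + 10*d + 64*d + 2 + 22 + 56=8*d^2 + 74*d + 80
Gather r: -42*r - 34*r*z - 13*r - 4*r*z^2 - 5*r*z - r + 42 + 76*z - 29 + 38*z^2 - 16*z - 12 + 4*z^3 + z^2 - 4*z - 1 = r*(-4*z^2 - 39*z - 56) + 4*z^3 + 39*z^2 + 56*z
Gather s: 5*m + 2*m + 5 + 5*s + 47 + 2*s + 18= 7*m + 7*s + 70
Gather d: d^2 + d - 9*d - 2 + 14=d^2 - 8*d + 12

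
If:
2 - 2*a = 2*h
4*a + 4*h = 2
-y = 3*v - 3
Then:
No Solution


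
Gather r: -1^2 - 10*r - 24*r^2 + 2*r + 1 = -24*r^2 - 8*r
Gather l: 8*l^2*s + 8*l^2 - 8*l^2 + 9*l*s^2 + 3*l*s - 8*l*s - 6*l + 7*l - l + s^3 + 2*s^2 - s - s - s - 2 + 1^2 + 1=8*l^2*s + l*(9*s^2 - 5*s) + s^3 + 2*s^2 - 3*s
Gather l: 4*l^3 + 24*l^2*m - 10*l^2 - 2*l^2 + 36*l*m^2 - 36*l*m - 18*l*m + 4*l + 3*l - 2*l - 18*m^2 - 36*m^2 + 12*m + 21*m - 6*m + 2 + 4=4*l^3 + l^2*(24*m - 12) + l*(36*m^2 - 54*m + 5) - 54*m^2 + 27*m + 6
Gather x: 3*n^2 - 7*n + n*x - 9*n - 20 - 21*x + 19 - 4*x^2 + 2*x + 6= 3*n^2 - 16*n - 4*x^2 + x*(n - 19) + 5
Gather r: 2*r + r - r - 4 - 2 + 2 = 2*r - 4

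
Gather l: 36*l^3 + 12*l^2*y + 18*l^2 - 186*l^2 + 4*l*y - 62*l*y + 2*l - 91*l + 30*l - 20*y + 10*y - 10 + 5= 36*l^3 + l^2*(12*y - 168) + l*(-58*y - 59) - 10*y - 5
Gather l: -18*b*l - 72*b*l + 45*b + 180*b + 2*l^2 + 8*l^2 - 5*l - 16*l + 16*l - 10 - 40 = 225*b + 10*l^2 + l*(-90*b - 5) - 50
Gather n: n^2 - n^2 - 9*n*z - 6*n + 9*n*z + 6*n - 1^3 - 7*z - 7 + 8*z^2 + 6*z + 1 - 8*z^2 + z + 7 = 0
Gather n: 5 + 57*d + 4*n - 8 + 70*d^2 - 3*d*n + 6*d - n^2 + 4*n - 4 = 70*d^2 + 63*d - n^2 + n*(8 - 3*d) - 7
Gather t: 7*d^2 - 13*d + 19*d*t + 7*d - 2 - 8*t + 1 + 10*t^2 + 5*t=7*d^2 - 6*d + 10*t^2 + t*(19*d - 3) - 1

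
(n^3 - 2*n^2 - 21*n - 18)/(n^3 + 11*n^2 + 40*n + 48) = (n^2 - 5*n - 6)/(n^2 + 8*n + 16)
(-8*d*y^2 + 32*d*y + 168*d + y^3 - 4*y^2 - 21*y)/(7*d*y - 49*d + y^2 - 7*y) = (-8*d*y - 24*d + y^2 + 3*y)/(7*d + y)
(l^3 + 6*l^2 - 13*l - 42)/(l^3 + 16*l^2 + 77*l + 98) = (l - 3)/(l + 7)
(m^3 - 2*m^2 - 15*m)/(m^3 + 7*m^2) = (m^2 - 2*m - 15)/(m*(m + 7))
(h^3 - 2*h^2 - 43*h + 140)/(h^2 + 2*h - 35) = h - 4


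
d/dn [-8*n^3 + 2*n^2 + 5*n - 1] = -24*n^2 + 4*n + 5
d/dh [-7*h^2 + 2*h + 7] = 2 - 14*h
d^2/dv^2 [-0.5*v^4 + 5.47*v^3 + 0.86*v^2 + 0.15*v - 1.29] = -6.0*v^2 + 32.82*v + 1.72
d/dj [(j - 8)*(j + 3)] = 2*j - 5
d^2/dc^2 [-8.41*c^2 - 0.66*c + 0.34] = -16.8200000000000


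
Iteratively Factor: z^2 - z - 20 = (z + 4)*(z - 5)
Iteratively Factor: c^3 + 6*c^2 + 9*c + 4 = (c + 4)*(c^2 + 2*c + 1) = (c + 1)*(c + 4)*(c + 1)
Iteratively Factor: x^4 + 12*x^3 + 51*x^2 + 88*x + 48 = (x + 3)*(x^3 + 9*x^2 + 24*x + 16) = (x + 1)*(x + 3)*(x^2 + 8*x + 16) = (x + 1)*(x + 3)*(x + 4)*(x + 4)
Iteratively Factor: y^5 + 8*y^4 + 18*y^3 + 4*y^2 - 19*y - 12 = (y + 1)*(y^4 + 7*y^3 + 11*y^2 - 7*y - 12) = (y - 1)*(y + 1)*(y^3 + 8*y^2 + 19*y + 12) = (y - 1)*(y + 1)*(y + 4)*(y^2 + 4*y + 3) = (y - 1)*(y + 1)^2*(y + 4)*(y + 3)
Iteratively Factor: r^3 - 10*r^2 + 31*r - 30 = (r - 2)*(r^2 - 8*r + 15) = (r - 3)*(r - 2)*(r - 5)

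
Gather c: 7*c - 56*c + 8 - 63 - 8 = -49*c - 63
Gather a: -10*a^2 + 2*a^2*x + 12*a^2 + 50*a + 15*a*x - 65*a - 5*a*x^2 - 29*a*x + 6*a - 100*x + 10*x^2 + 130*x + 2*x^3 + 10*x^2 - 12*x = a^2*(2*x + 2) + a*(-5*x^2 - 14*x - 9) + 2*x^3 + 20*x^2 + 18*x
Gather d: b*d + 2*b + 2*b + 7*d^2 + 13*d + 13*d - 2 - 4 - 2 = 4*b + 7*d^2 + d*(b + 26) - 8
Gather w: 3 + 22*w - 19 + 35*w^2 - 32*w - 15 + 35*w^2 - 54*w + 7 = 70*w^2 - 64*w - 24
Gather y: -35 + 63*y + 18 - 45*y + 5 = 18*y - 12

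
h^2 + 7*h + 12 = (h + 3)*(h + 4)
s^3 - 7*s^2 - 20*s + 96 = (s - 8)*(s - 3)*(s + 4)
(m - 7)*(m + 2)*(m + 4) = m^3 - m^2 - 34*m - 56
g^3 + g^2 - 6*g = g*(g - 2)*(g + 3)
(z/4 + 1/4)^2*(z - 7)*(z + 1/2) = z^4/16 - 9*z^3/32 - 31*z^2/32 - 27*z/32 - 7/32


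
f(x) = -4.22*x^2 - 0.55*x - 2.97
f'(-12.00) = 100.73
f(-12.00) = -604.05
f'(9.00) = -76.51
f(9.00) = -349.74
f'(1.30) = -11.52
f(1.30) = -10.82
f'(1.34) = -11.86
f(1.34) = -11.28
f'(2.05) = -17.85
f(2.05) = -21.83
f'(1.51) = -13.29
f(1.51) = -13.42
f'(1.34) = -11.86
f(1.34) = -11.28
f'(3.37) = -28.99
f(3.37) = -52.75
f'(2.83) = -24.44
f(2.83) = -38.32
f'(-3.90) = 32.37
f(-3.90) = -65.01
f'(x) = -8.44*x - 0.55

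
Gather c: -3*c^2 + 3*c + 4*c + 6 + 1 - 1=-3*c^2 + 7*c + 6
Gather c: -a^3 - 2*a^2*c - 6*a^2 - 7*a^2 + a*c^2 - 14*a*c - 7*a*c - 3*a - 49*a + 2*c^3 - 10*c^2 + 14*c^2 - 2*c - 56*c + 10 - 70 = -a^3 - 13*a^2 - 52*a + 2*c^3 + c^2*(a + 4) + c*(-2*a^2 - 21*a - 58) - 60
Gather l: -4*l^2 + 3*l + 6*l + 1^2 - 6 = -4*l^2 + 9*l - 5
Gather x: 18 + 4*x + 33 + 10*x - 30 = 14*x + 21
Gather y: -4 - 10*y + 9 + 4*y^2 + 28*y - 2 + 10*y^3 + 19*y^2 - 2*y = 10*y^3 + 23*y^2 + 16*y + 3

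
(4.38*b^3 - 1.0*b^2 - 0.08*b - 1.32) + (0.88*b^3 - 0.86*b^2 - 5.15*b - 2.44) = 5.26*b^3 - 1.86*b^2 - 5.23*b - 3.76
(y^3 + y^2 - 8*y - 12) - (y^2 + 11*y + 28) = y^3 - 19*y - 40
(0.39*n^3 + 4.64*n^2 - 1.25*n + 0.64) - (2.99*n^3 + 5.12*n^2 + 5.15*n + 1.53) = -2.6*n^3 - 0.48*n^2 - 6.4*n - 0.89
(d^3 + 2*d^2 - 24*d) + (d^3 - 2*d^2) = 2*d^3 - 24*d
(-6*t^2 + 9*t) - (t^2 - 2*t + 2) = -7*t^2 + 11*t - 2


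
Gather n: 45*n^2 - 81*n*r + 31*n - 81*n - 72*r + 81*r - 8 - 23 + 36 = 45*n^2 + n*(-81*r - 50) + 9*r + 5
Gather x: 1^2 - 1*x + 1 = 2 - x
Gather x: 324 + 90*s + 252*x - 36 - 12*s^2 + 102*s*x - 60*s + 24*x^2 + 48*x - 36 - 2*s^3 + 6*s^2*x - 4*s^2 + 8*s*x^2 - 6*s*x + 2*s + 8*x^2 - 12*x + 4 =-2*s^3 - 16*s^2 + 32*s + x^2*(8*s + 32) + x*(6*s^2 + 96*s + 288) + 256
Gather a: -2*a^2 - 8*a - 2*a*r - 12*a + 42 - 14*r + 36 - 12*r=-2*a^2 + a*(-2*r - 20) - 26*r + 78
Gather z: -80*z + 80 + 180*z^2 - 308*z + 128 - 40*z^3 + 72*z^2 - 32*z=-40*z^3 + 252*z^2 - 420*z + 208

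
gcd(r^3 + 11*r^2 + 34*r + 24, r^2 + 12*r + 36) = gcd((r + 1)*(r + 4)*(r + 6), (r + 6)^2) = r + 6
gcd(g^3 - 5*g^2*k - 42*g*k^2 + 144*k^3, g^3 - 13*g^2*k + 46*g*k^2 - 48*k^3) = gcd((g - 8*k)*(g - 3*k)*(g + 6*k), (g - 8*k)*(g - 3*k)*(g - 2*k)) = g^2 - 11*g*k + 24*k^2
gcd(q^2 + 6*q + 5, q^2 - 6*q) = 1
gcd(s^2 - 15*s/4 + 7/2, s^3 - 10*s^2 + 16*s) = s - 2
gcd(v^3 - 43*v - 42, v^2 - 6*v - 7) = v^2 - 6*v - 7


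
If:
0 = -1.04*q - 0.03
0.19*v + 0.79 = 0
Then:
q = -0.03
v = -4.16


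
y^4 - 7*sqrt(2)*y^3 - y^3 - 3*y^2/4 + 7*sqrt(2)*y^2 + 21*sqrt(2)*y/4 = y*(y - 3/2)*(y + 1/2)*(y - 7*sqrt(2))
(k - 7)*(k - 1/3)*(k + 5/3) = k^3 - 17*k^2/3 - 89*k/9 + 35/9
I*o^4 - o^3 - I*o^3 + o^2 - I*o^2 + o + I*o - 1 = (o - 1)*(o + 1)*(o + I)*(I*o - I)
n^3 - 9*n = n*(n - 3)*(n + 3)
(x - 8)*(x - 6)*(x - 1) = x^3 - 15*x^2 + 62*x - 48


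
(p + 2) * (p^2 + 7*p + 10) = p^3 + 9*p^2 + 24*p + 20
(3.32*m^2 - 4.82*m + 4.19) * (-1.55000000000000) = -5.146*m^2 + 7.471*m - 6.4945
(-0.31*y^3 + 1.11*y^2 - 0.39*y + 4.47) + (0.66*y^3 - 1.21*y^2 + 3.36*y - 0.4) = 0.35*y^3 - 0.0999999999999999*y^2 + 2.97*y + 4.07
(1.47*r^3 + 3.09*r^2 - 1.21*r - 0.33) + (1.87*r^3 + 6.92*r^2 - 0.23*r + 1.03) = 3.34*r^3 + 10.01*r^2 - 1.44*r + 0.7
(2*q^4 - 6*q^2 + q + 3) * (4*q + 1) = 8*q^5 + 2*q^4 - 24*q^3 - 2*q^2 + 13*q + 3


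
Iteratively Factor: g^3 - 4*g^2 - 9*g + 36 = (g - 4)*(g^2 - 9) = (g - 4)*(g - 3)*(g + 3)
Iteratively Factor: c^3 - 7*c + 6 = (c + 3)*(c^2 - 3*c + 2) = (c - 2)*(c + 3)*(c - 1)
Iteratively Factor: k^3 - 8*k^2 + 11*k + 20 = (k + 1)*(k^2 - 9*k + 20) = (k - 4)*(k + 1)*(k - 5)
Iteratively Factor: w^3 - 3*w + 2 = (w - 1)*(w^2 + w - 2) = (w - 1)^2*(w + 2)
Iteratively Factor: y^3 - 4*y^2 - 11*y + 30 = (y - 2)*(y^2 - 2*y - 15) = (y - 2)*(y + 3)*(y - 5)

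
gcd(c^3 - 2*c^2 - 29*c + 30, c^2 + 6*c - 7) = c - 1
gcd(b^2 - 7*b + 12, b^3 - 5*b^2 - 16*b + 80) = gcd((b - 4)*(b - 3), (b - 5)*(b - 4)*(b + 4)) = b - 4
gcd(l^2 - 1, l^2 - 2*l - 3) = l + 1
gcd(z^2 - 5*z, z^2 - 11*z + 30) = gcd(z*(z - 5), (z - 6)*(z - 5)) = z - 5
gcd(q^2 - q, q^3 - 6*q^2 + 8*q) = q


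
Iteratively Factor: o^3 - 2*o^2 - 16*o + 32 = (o - 2)*(o^2 - 16) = (o - 4)*(o - 2)*(o + 4)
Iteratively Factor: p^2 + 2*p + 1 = (p + 1)*(p + 1)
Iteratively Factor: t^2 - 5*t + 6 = (t - 2)*(t - 3)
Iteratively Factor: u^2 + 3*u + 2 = (u + 2)*(u + 1)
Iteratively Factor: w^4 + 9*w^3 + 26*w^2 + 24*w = (w + 4)*(w^3 + 5*w^2 + 6*w) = (w + 2)*(w + 4)*(w^2 + 3*w) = (w + 2)*(w + 3)*(w + 4)*(w)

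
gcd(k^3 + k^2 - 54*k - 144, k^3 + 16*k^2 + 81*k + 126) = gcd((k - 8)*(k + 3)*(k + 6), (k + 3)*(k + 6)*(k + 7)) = k^2 + 9*k + 18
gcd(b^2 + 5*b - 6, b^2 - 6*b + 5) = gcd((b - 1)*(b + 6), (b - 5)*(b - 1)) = b - 1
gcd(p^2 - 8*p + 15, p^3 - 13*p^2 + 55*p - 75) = p^2 - 8*p + 15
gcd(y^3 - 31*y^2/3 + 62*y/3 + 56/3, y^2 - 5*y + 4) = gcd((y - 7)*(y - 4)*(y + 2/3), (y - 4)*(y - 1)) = y - 4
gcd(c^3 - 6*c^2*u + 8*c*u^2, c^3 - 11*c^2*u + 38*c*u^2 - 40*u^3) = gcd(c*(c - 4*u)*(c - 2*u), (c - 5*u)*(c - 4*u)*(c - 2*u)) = c^2 - 6*c*u + 8*u^2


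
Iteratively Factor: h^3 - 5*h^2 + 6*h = (h - 2)*(h^2 - 3*h) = h*(h - 2)*(h - 3)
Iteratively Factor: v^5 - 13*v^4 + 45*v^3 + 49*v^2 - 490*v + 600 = (v - 5)*(v^4 - 8*v^3 + 5*v^2 + 74*v - 120) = (v - 5)^2*(v^3 - 3*v^2 - 10*v + 24) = (v - 5)^2*(v + 3)*(v^2 - 6*v + 8) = (v - 5)^2*(v - 4)*(v + 3)*(v - 2)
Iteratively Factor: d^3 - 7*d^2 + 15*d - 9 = (d - 3)*(d^2 - 4*d + 3) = (d - 3)^2*(d - 1)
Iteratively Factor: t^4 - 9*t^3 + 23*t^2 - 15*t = (t - 5)*(t^3 - 4*t^2 + 3*t) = t*(t - 5)*(t^2 - 4*t + 3) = t*(t - 5)*(t - 3)*(t - 1)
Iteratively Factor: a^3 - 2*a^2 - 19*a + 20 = (a - 5)*(a^2 + 3*a - 4) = (a - 5)*(a + 4)*(a - 1)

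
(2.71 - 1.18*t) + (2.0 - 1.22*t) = 4.71 - 2.4*t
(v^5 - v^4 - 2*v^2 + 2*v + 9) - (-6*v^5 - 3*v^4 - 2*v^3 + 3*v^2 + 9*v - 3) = 7*v^5 + 2*v^4 + 2*v^3 - 5*v^2 - 7*v + 12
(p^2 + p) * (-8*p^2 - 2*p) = -8*p^4 - 10*p^3 - 2*p^2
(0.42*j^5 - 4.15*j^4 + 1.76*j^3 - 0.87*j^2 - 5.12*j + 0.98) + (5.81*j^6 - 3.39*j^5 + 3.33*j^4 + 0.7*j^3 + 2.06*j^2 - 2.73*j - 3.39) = 5.81*j^6 - 2.97*j^5 - 0.82*j^4 + 2.46*j^3 + 1.19*j^2 - 7.85*j - 2.41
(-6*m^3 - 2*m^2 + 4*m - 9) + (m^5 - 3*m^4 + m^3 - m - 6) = m^5 - 3*m^4 - 5*m^3 - 2*m^2 + 3*m - 15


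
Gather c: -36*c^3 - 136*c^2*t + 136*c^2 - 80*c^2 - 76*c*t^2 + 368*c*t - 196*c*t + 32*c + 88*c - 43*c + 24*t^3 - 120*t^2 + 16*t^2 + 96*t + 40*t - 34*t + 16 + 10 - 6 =-36*c^3 + c^2*(56 - 136*t) + c*(-76*t^2 + 172*t + 77) + 24*t^3 - 104*t^2 + 102*t + 20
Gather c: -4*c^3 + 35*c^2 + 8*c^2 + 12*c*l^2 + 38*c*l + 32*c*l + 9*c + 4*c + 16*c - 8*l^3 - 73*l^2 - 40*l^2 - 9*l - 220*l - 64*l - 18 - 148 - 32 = -4*c^3 + 43*c^2 + c*(12*l^2 + 70*l + 29) - 8*l^3 - 113*l^2 - 293*l - 198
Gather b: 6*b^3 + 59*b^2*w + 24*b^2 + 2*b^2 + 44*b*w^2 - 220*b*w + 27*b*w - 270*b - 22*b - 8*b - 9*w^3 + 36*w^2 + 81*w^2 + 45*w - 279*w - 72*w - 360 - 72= 6*b^3 + b^2*(59*w + 26) + b*(44*w^2 - 193*w - 300) - 9*w^3 + 117*w^2 - 306*w - 432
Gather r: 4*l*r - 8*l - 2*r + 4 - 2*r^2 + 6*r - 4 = -8*l - 2*r^2 + r*(4*l + 4)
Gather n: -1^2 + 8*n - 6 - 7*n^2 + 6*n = -7*n^2 + 14*n - 7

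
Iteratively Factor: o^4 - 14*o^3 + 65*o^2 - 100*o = (o - 4)*(o^3 - 10*o^2 + 25*o) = o*(o - 4)*(o^2 - 10*o + 25) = o*(o - 5)*(o - 4)*(o - 5)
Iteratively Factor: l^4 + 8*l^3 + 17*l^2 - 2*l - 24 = (l + 4)*(l^3 + 4*l^2 + l - 6) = (l + 2)*(l + 4)*(l^2 + 2*l - 3) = (l + 2)*(l + 3)*(l + 4)*(l - 1)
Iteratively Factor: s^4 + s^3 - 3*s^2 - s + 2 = (s - 1)*(s^3 + 2*s^2 - s - 2) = (s - 1)*(s + 2)*(s^2 - 1) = (s - 1)^2*(s + 2)*(s + 1)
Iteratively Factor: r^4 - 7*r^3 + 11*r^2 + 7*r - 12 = (r - 4)*(r^3 - 3*r^2 - r + 3) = (r - 4)*(r - 3)*(r^2 - 1) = (r - 4)*(r - 3)*(r - 1)*(r + 1)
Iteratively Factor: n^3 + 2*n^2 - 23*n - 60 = (n + 4)*(n^2 - 2*n - 15) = (n + 3)*(n + 4)*(n - 5)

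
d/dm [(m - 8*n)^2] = 2*m - 16*n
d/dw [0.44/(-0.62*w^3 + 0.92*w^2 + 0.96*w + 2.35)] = (0.8184*w^2 - 0.8096*w - 0.4224)/(-0.62*w^3 + 0.92*w^2 + 0.96*w + 2.35)^2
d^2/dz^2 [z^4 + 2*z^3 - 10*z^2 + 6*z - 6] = 12*z^2 + 12*z - 20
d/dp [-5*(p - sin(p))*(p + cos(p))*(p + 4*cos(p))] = 5*(p - sin(p))*(p + cos(p))*(4*sin(p) - 1) + 5*(p - sin(p))*(p + 4*cos(p))*(sin(p) - 1) + 5*(p + cos(p))*(p + 4*cos(p))*(cos(p) - 1)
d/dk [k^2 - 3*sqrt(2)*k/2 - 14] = 2*k - 3*sqrt(2)/2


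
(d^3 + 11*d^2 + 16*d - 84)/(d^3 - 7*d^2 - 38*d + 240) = (d^2 + 5*d - 14)/(d^2 - 13*d + 40)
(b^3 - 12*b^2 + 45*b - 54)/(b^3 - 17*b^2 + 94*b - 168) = (b^2 - 6*b + 9)/(b^2 - 11*b + 28)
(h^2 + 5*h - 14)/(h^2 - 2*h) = (h + 7)/h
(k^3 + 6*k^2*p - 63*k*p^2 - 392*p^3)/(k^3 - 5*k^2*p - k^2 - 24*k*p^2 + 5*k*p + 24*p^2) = (k^2 + 14*k*p + 49*p^2)/(k^2 + 3*k*p - k - 3*p)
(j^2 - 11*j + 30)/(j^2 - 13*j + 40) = (j - 6)/(j - 8)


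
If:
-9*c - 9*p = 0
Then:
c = -p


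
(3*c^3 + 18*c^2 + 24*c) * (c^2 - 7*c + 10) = 3*c^5 - 3*c^4 - 72*c^3 + 12*c^2 + 240*c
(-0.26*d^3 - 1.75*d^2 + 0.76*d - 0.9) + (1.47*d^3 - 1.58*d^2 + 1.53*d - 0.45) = 1.21*d^3 - 3.33*d^2 + 2.29*d - 1.35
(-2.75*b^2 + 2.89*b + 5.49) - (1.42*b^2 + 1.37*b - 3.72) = -4.17*b^2 + 1.52*b + 9.21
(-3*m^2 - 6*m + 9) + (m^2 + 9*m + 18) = -2*m^2 + 3*m + 27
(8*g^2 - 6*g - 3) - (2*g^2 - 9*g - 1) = 6*g^2 + 3*g - 2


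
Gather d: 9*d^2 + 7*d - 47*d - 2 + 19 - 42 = 9*d^2 - 40*d - 25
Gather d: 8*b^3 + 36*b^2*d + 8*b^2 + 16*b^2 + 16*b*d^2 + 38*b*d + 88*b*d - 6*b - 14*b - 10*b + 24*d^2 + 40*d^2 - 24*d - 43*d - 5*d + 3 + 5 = 8*b^3 + 24*b^2 - 30*b + d^2*(16*b + 64) + d*(36*b^2 + 126*b - 72) + 8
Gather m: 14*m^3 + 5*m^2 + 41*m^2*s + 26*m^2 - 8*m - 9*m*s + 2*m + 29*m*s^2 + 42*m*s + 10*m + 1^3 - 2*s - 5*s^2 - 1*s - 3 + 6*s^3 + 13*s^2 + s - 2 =14*m^3 + m^2*(41*s + 31) + m*(29*s^2 + 33*s + 4) + 6*s^3 + 8*s^2 - 2*s - 4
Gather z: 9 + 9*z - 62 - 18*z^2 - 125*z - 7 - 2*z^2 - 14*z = -20*z^2 - 130*z - 60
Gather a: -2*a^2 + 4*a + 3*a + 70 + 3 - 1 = -2*a^2 + 7*a + 72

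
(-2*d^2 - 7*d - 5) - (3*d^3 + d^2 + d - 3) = -3*d^3 - 3*d^2 - 8*d - 2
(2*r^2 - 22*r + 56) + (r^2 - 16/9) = 3*r^2 - 22*r + 488/9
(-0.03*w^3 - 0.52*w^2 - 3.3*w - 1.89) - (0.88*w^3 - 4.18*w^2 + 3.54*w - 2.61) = -0.91*w^3 + 3.66*w^2 - 6.84*w + 0.72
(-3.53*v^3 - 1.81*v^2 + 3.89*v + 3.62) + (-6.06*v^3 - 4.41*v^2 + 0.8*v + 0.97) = -9.59*v^3 - 6.22*v^2 + 4.69*v + 4.59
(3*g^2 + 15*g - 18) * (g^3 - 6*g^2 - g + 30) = 3*g^5 - 3*g^4 - 111*g^3 + 183*g^2 + 468*g - 540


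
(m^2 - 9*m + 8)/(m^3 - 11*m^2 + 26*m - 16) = 1/(m - 2)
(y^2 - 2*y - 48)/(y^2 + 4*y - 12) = (y - 8)/(y - 2)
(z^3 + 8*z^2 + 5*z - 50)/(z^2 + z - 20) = (z^2 + 3*z - 10)/(z - 4)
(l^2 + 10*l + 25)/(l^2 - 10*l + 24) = (l^2 + 10*l + 25)/(l^2 - 10*l + 24)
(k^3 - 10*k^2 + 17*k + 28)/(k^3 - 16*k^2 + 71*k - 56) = (k^2 - 3*k - 4)/(k^2 - 9*k + 8)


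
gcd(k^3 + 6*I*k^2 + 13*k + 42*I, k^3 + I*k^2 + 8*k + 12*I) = k^2 - I*k + 6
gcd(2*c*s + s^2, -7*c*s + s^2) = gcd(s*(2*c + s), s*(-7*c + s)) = s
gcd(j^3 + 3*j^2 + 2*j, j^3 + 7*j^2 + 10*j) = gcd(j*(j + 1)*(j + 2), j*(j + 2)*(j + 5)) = j^2 + 2*j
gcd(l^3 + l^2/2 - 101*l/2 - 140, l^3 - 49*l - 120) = l^2 - 3*l - 40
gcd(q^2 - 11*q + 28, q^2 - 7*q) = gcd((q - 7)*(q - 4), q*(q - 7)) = q - 7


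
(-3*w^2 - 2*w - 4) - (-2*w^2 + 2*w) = -w^2 - 4*w - 4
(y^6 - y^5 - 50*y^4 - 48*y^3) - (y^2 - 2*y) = y^6 - y^5 - 50*y^4 - 48*y^3 - y^2 + 2*y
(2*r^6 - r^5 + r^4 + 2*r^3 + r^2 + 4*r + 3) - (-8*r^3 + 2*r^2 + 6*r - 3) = 2*r^6 - r^5 + r^4 + 10*r^3 - r^2 - 2*r + 6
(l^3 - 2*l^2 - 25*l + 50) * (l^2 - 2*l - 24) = l^5 - 4*l^4 - 45*l^3 + 148*l^2 + 500*l - 1200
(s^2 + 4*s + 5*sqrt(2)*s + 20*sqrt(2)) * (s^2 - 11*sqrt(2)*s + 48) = s^4 - 6*sqrt(2)*s^3 + 4*s^3 - 62*s^2 - 24*sqrt(2)*s^2 - 248*s + 240*sqrt(2)*s + 960*sqrt(2)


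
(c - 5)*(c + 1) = c^2 - 4*c - 5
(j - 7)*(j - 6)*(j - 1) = j^3 - 14*j^2 + 55*j - 42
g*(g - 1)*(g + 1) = g^3 - g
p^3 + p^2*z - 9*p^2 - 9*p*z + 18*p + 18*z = (p - 6)*(p - 3)*(p + z)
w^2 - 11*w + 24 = (w - 8)*(w - 3)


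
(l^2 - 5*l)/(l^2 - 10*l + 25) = l/(l - 5)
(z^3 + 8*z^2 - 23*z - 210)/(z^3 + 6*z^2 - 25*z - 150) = (z + 7)/(z + 5)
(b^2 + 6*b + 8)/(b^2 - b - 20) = (b + 2)/(b - 5)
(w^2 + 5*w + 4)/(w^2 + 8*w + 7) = (w + 4)/(w + 7)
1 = 1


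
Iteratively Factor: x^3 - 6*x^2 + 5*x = (x - 1)*(x^2 - 5*x) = x*(x - 1)*(x - 5)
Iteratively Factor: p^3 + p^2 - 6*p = (p)*(p^2 + p - 6) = p*(p + 3)*(p - 2)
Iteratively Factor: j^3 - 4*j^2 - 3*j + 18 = (j - 3)*(j^2 - j - 6) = (j - 3)^2*(j + 2)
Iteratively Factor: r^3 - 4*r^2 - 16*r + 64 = (r - 4)*(r^2 - 16) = (r - 4)^2*(r + 4)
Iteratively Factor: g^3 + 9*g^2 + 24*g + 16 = (g + 1)*(g^2 + 8*g + 16) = (g + 1)*(g + 4)*(g + 4)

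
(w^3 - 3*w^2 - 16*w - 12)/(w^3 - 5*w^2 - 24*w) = (-w^3 + 3*w^2 + 16*w + 12)/(w*(-w^2 + 5*w + 24))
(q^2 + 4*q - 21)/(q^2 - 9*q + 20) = (q^2 + 4*q - 21)/(q^2 - 9*q + 20)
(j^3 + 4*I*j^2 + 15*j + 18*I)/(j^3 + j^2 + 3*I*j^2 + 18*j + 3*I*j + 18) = (j + I)/(j + 1)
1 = 1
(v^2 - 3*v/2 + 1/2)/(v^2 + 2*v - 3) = (v - 1/2)/(v + 3)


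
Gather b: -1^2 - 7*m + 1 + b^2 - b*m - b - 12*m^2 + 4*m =b^2 + b*(-m - 1) - 12*m^2 - 3*m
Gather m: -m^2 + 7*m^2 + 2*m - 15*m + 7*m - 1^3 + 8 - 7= 6*m^2 - 6*m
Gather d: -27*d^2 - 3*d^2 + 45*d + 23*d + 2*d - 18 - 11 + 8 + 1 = -30*d^2 + 70*d - 20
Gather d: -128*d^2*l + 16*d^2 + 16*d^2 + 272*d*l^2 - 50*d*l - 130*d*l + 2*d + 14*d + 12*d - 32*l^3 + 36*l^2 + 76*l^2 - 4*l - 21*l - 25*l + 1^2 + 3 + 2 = d^2*(32 - 128*l) + d*(272*l^2 - 180*l + 28) - 32*l^3 + 112*l^2 - 50*l + 6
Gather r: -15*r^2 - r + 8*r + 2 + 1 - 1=-15*r^2 + 7*r + 2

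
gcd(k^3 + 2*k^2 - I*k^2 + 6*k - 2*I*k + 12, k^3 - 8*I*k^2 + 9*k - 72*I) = k - 3*I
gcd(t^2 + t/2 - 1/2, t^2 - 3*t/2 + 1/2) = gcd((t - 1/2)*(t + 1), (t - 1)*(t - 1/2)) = t - 1/2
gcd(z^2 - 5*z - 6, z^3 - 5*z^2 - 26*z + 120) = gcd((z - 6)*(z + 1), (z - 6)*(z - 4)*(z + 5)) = z - 6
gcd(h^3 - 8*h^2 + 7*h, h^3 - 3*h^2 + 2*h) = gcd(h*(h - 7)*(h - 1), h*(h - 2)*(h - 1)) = h^2 - h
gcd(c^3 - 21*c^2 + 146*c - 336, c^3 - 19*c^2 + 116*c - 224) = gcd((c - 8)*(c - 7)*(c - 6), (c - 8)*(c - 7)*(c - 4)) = c^2 - 15*c + 56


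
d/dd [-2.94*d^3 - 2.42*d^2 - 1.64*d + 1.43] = -8.82*d^2 - 4.84*d - 1.64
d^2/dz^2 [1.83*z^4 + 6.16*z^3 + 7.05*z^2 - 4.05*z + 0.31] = 21.96*z^2 + 36.96*z + 14.1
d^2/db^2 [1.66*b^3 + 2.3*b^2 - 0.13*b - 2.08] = 9.96*b + 4.6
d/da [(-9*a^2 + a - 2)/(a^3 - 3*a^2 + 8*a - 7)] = (9*a^4 - 2*a^3 - 63*a^2 + 114*a + 9)/(a^6 - 6*a^5 + 25*a^4 - 62*a^3 + 106*a^2 - 112*a + 49)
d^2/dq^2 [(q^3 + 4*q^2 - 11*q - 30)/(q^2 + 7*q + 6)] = 8*(q^3 - 9*q^2 - 81*q - 171)/(q^6 + 21*q^5 + 165*q^4 + 595*q^3 + 990*q^2 + 756*q + 216)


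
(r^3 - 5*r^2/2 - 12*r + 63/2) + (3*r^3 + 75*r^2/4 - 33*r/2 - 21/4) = 4*r^3 + 65*r^2/4 - 57*r/2 + 105/4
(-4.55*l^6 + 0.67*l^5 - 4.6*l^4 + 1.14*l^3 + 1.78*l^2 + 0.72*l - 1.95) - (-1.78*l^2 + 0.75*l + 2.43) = -4.55*l^6 + 0.67*l^5 - 4.6*l^4 + 1.14*l^3 + 3.56*l^2 - 0.03*l - 4.38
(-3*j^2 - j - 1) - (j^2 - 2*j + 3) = -4*j^2 + j - 4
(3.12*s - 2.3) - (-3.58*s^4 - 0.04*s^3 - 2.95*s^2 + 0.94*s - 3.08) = 3.58*s^4 + 0.04*s^3 + 2.95*s^2 + 2.18*s + 0.78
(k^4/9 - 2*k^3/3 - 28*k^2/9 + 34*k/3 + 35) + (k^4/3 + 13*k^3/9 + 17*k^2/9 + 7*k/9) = 4*k^4/9 + 7*k^3/9 - 11*k^2/9 + 109*k/9 + 35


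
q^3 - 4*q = q*(q - 2)*(q + 2)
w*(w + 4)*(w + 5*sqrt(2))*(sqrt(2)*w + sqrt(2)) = sqrt(2)*w^4 + 5*sqrt(2)*w^3 + 10*w^3 + 4*sqrt(2)*w^2 + 50*w^2 + 40*w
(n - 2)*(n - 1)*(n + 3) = n^3 - 7*n + 6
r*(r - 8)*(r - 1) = r^3 - 9*r^2 + 8*r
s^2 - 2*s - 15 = (s - 5)*(s + 3)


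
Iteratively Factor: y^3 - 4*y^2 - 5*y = (y + 1)*(y^2 - 5*y) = (y - 5)*(y + 1)*(y)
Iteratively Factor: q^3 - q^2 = (q)*(q^2 - q) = q*(q - 1)*(q)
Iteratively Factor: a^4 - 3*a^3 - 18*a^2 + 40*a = (a + 4)*(a^3 - 7*a^2 + 10*a) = a*(a + 4)*(a^2 - 7*a + 10) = a*(a - 2)*(a + 4)*(a - 5)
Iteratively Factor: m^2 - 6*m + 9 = (m - 3)*(m - 3)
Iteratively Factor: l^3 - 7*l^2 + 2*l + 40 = (l + 2)*(l^2 - 9*l + 20) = (l - 4)*(l + 2)*(l - 5)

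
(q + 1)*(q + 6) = q^2 + 7*q + 6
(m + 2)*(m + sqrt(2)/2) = m^2 + sqrt(2)*m/2 + 2*m + sqrt(2)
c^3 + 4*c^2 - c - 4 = (c - 1)*(c + 1)*(c + 4)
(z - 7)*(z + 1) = z^2 - 6*z - 7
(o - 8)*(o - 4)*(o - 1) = o^3 - 13*o^2 + 44*o - 32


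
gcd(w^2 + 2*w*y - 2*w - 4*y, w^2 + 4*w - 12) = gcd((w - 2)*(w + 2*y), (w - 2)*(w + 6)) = w - 2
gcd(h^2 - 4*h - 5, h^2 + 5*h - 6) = 1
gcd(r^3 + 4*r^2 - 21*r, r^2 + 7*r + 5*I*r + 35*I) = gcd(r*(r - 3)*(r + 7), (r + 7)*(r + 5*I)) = r + 7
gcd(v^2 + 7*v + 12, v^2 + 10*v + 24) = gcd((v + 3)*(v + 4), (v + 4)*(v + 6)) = v + 4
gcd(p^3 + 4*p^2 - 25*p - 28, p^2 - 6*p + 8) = p - 4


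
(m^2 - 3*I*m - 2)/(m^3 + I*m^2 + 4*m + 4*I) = (m - I)/(m^2 + 3*I*m - 2)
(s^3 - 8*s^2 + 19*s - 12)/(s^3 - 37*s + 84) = (s - 1)/(s + 7)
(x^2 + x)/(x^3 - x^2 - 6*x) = (x + 1)/(x^2 - x - 6)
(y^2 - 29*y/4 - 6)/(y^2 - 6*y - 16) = (y + 3/4)/(y + 2)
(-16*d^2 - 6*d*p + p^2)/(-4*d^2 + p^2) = (-8*d + p)/(-2*d + p)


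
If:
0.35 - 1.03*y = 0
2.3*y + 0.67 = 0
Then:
No Solution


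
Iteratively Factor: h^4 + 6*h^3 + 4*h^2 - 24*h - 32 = (h + 2)*(h^3 + 4*h^2 - 4*h - 16) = (h + 2)*(h + 4)*(h^2 - 4) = (h - 2)*(h + 2)*(h + 4)*(h + 2)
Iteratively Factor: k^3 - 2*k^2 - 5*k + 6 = (k - 1)*(k^2 - k - 6) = (k - 1)*(k + 2)*(k - 3)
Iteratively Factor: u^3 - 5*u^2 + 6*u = (u)*(u^2 - 5*u + 6) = u*(u - 3)*(u - 2)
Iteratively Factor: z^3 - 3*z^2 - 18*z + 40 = (z + 4)*(z^2 - 7*z + 10) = (z - 2)*(z + 4)*(z - 5)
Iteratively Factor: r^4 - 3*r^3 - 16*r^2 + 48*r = (r - 3)*(r^3 - 16*r) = (r - 4)*(r - 3)*(r^2 + 4*r) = r*(r - 4)*(r - 3)*(r + 4)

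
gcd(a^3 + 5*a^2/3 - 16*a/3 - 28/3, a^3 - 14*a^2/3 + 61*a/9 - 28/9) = a - 7/3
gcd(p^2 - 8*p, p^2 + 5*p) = p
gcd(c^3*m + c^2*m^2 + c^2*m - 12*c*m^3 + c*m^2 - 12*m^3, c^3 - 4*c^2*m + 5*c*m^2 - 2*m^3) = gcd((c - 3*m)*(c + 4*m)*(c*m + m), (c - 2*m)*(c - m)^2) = 1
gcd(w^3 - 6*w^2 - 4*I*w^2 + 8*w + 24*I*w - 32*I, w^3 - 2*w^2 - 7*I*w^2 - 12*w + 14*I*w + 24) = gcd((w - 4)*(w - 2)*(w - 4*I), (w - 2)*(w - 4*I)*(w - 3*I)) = w^2 + w*(-2 - 4*I) + 8*I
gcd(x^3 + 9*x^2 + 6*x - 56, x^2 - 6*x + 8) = x - 2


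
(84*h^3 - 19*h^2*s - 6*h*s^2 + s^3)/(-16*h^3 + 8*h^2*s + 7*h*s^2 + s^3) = (21*h^2 - 10*h*s + s^2)/(-4*h^2 + 3*h*s + s^2)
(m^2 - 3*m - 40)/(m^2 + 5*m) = (m - 8)/m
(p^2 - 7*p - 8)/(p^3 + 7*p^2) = (p^2 - 7*p - 8)/(p^2*(p + 7))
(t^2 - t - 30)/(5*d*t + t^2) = (t^2 - t - 30)/(t*(5*d + t))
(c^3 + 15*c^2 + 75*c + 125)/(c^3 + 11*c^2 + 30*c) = (c^2 + 10*c + 25)/(c*(c + 6))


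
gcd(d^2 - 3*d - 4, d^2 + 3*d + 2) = d + 1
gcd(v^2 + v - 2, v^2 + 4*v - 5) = v - 1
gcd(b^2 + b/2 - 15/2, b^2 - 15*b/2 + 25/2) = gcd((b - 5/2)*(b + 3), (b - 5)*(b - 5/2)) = b - 5/2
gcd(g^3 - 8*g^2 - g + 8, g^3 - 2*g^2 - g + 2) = g^2 - 1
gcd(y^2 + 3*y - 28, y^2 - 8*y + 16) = y - 4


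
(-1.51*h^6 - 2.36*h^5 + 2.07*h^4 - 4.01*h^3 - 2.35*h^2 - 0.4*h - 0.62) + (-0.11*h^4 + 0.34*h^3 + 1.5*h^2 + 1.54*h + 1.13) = -1.51*h^6 - 2.36*h^5 + 1.96*h^4 - 3.67*h^3 - 0.85*h^2 + 1.14*h + 0.51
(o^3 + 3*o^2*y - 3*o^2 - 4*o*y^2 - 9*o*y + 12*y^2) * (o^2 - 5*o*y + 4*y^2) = o^5 - 2*o^4*y - 3*o^4 - 15*o^3*y^2 + 6*o^3*y + 32*o^2*y^3 + 45*o^2*y^2 - 16*o*y^4 - 96*o*y^3 + 48*y^4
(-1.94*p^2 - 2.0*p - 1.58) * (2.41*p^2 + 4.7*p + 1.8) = -4.6754*p^4 - 13.938*p^3 - 16.6998*p^2 - 11.026*p - 2.844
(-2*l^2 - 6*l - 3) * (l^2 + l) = -2*l^4 - 8*l^3 - 9*l^2 - 3*l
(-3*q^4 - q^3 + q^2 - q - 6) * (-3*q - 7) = 9*q^5 + 24*q^4 + 4*q^3 - 4*q^2 + 25*q + 42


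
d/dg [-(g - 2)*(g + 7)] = -2*g - 5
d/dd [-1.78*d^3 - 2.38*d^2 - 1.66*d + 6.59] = -5.34*d^2 - 4.76*d - 1.66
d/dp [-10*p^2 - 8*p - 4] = -20*p - 8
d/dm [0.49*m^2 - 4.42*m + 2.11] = 0.98*m - 4.42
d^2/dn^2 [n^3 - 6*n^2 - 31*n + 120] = 6*n - 12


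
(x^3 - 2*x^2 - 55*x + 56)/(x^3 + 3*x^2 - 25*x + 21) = (x - 8)/(x - 3)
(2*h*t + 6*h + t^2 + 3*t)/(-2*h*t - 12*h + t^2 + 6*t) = (2*h*t + 6*h + t^2 + 3*t)/(-2*h*t - 12*h + t^2 + 6*t)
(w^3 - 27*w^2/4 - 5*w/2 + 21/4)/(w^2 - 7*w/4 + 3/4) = (w^2 - 6*w - 7)/(w - 1)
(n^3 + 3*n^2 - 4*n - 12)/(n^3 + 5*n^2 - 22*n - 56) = (n^2 + n - 6)/(n^2 + 3*n - 28)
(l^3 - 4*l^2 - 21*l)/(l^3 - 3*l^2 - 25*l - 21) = l/(l + 1)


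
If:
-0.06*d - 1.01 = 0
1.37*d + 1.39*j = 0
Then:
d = -16.83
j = 16.59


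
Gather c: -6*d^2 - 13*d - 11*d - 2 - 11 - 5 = -6*d^2 - 24*d - 18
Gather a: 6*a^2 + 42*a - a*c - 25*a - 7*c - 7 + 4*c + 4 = 6*a^2 + a*(17 - c) - 3*c - 3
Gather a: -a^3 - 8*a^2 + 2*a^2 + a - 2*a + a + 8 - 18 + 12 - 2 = -a^3 - 6*a^2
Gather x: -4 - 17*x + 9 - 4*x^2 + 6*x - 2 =-4*x^2 - 11*x + 3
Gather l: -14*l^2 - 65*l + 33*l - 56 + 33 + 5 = -14*l^2 - 32*l - 18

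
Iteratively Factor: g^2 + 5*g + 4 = (g + 4)*(g + 1)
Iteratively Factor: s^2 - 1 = (s - 1)*(s + 1)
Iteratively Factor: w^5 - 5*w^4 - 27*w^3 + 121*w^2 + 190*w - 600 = (w + 3)*(w^4 - 8*w^3 - 3*w^2 + 130*w - 200) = (w - 5)*(w + 3)*(w^3 - 3*w^2 - 18*w + 40) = (w - 5)^2*(w + 3)*(w^2 + 2*w - 8) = (w - 5)^2*(w + 3)*(w + 4)*(w - 2)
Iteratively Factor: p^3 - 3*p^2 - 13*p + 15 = (p - 5)*(p^2 + 2*p - 3) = (p - 5)*(p - 1)*(p + 3)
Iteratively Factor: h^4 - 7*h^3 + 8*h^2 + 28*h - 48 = (h - 4)*(h^3 - 3*h^2 - 4*h + 12) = (h - 4)*(h - 2)*(h^2 - h - 6) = (h - 4)*(h - 2)*(h + 2)*(h - 3)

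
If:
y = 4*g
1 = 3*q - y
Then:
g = y/4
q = y/3 + 1/3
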